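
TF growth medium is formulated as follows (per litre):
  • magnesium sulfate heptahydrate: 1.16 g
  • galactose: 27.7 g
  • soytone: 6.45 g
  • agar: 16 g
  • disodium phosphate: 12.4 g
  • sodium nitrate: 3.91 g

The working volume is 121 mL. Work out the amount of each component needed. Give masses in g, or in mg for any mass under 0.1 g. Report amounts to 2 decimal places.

Ratio of target to recipe volume: 121 / 1000 = 0.121.
magnesium sulfate heptahydrate: 1.16 g × (121 mL / 1000 mL) = 0.14 g
galactose: 27.7 g × (121 mL / 1000 mL) = 3.35 g
soytone: 6.45 g × (121 mL / 1000 mL) = 0.78 g
agar: 16 g × (121 mL / 1000 mL) = 1.94 g
disodium phosphate: 12.4 g × (121 mL / 1000 mL) = 1.50 g
sodium nitrate: 3.91 g × (121 mL / 1000 mL) = 0.47 g

magnesium sulfate heptahydrate 0.14 g; galactose 3.35 g; soytone 0.78 g; agar 1.94 g; disodium phosphate 1.50 g; sodium nitrate 0.47 g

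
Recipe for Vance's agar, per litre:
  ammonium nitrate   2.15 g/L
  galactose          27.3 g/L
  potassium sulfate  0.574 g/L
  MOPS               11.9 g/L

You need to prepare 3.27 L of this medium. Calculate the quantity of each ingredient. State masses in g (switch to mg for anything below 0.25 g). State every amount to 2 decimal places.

Scale factor relative to 1 L: 3.27.
ammonium nitrate: 2.15 g/L × 3.27 L = 7.03 g
galactose: 27.3 g/L × 3.27 L = 89.27 g
potassium sulfate: 0.574 g/L × 3.27 L = 1.88 g
MOPS: 11.9 g/L × 3.27 L = 38.91 g

ammonium nitrate 7.03 g; galactose 89.27 g; potassium sulfate 1.88 g; MOPS 38.91 g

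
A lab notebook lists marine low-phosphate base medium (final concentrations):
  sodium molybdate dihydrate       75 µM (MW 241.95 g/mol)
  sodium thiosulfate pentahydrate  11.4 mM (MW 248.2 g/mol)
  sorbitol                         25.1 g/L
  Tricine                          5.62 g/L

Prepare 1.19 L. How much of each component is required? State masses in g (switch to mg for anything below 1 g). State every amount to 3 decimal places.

Scale factor relative to 1 L: 1.19.
sodium molybdate dihydrate: 75 µmol/L × 241.95 g/mol × 1.19 L ÷ 1000 = 21.594 mg
sodium thiosulfate pentahydrate: 11.4 mmol/L × 248.2 g/mol × 1.19 L ÷ 1000 = 3.367 g
sorbitol: 25.1 g/L × 1.19 L = 29.869 g
Tricine: 5.62 g/L × 1.19 L = 6.688 g

sodium molybdate dihydrate 21.594 mg; sodium thiosulfate pentahydrate 3.367 g; sorbitol 29.869 g; Tricine 6.688 g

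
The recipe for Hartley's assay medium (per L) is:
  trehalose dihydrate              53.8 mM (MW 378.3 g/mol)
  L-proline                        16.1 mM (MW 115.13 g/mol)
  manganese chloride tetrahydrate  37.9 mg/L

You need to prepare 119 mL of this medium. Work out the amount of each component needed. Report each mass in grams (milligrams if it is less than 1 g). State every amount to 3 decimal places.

trehalose dihydrate 2.422 g; L-proline 220.578 mg; manganese chloride tetrahydrate 4.510 mg

Target volume = 119 mL = 0.119 L.
trehalose dihydrate: 53.8 mmol/L × 378.3 g/mol × 0.119 L ÷ 1000 = 2.422 g
L-proline: 16.1 mmol/L × 115.13 mg/mmol × 0.119 L = 220.578 mg
manganese chloride tetrahydrate: 37.9 mg/L × 0.119 L = 4.510 mg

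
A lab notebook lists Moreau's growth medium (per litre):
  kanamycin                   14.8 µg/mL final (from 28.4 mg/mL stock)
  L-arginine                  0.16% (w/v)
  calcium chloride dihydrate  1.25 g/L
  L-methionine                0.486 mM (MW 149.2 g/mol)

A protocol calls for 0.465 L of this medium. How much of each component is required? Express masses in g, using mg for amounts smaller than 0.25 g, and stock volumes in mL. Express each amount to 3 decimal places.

kanamycin 0.242 mL; L-arginine 0.744 g; calcium chloride dihydrate 0.581 g; L-methionine 33.718 mg

Working volume: 0.465 L.
kanamycin: dilute stock: 14.8 µg/mL × 465 mL ÷ 28400 µg/mL = 0.242 mL
L-arginine: 0.16% w/v = 1.6 g/L → 1.6 × 0.465 L = 0.744 g
calcium chloride dihydrate: 1.25 g/L × 0.465 L = 0.581 g
L-methionine: 0.486 mmol/L × 149.2 mg/mmol × 0.465 L = 33.718 mg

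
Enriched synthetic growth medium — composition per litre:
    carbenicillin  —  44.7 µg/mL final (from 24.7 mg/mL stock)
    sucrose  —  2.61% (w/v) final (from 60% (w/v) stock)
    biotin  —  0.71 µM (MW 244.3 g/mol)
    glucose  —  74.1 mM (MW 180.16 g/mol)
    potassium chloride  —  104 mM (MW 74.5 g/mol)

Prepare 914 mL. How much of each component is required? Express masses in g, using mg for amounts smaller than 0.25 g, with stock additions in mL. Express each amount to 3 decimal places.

carbenicillin 1.654 mL; sucrose 39.759 mL; biotin 0.159 mg; glucose 12.202 g; potassium chloride 7.082 g

Working volume: 914 mL = 0.914 L.
carbenicillin: C1V1 = C2V2 → 44.7 µg/mL × 914 mL ÷ 24700 µg/mL = 1.654 mL
sucrose: V = C2·V2/C1 = 2.61% ÷ 60% × 914 mL = 39.759 mL
biotin: 0.71 µmol/L × 244.3 g/mol × 0.914 L ÷ 1000 = 0.159 mg
glucose: 74.1 mmol/L × 180.16 g/mol × 0.914 L ÷ 1000 = 12.202 g
potassium chloride: 104 mmol/L × 74.5 g/mol × 0.914 L ÷ 1000 = 7.082 g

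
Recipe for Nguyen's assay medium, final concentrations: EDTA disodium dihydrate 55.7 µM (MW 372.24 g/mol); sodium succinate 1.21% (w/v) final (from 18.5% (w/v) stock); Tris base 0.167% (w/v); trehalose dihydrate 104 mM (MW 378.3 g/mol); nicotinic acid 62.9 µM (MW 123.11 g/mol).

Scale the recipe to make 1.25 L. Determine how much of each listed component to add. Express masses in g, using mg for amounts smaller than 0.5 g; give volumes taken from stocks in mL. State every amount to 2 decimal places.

EDTA disodium dihydrate 25.92 mg; sodium succinate 81.76 mL; Tris base 2.09 g; trehalose dihydrate 49.18 g; nicotinic acid 9.68 mg

Scale factor relative to 1 L: 1.25.
EDTA disodium dihydrate: 55.7 µmol/L × 372.24 g/mol × 1.25 L ÷ 1000 = 25.92 mg
sodium succinate: dilute stock: 1.21% ÷ 18.5% × 1250 mL = 81.76 mL
Tris base: 0.167% w/v = 1.67 g/L → 1.67 × 1.25 L = 2.09 g
trehalose dihydrate: 104 mmol/L × 378.3 g/mol × 1.25 L ÷ 1000 = 49.18 g
nicotinic acid: 62.9 µmol/L × 123.11 g/mol × 1.25 L ÷ 1000 = 9.68 mg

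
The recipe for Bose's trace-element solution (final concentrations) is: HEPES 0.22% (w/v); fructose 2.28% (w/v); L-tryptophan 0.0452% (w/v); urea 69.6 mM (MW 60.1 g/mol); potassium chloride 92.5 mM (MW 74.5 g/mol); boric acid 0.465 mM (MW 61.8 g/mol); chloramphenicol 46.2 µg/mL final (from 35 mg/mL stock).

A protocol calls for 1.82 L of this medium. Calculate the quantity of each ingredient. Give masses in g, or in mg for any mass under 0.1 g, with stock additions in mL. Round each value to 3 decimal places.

HEPES 4.004 g; fructose 41.496 g; L-tryptophan 0.823 g; urea 7.613 g; potassium chloride 12.542 g; boric acid 52.301 mg; chloramphenicol 2.402 mL

Working volume: 1.82 L.
HEPES: 0.22% w/v = 2.2 g/L → 2.2 × 1.82 L = 4.004 g
fructose: 2.28 g per 100 mL × 1820 mL ÷ 100 = 41.496 g
L-tryptophan: 0.0452 g per 100 mL × 1820 mL ÷ 100 = 0.823 g
urea: 69.6 mmol/L × 60.1 g/mol × 1.82 L ÷ 1000 = 7.613 g
potassium chloride: 92.5 mmol/L × 74.5 g/mol × 1.82 L ÷ 1000 = 12.542 g
boric acid: 0.465 mmol/L × 61.8 mg/mmol × 1.82 L = 52.301 mg
chloramphenicol: dilute stock: 46.2 µg/mL × 1820 mL ÷ 35000 µg/mL = 2.402 mL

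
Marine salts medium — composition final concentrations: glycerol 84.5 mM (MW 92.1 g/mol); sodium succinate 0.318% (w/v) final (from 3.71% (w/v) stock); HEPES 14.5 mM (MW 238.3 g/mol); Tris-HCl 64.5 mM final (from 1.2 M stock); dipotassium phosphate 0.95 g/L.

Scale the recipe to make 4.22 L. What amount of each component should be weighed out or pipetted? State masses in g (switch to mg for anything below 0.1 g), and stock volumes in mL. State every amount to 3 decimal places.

glycerol 32.842 g; sodium succinate 361.714 mL; HEPES 14.582 g; Tris-HCl 226.825 mL; dipotassium phosphate 4.009 g

Working volume: 4.22 L.
glycerol: 84.5 mmol/L × 92.1 g/mol × 4.22 L ÷ 1000 = 32.842 g
sodium succinate: C1V1 = C2V2 → 0.318% ÷ 3.71% × 4220 mL = 361.714 mL
HEPES: 14.5 mmol/L × 238.3 g/mol × 4.22 L ÷ 1000 = 14.582 g
Tris-HCl: V = C2·V2/C1 = 64.5 mM × 4220 mL ÷ 1200 mM = 226.825 mL
dipotassium phosphate: 0.95 g/L × 4.22 L = 4.009 g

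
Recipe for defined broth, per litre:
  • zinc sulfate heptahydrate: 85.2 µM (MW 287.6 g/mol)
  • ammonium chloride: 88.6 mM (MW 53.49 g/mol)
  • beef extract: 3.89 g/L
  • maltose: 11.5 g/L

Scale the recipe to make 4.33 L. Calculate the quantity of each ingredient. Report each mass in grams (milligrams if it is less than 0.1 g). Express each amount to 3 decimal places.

Scale factor relative to 1 L: 4.33.
zinc sulfate heptahydrate: 85.2 µmol/L × 287.6 g/mol × 4.33 L ÷ 1000 = 106.1 mg = 0.106 g
ammonium chloride: 88.6 mmol/L × 53.49 g/mol × 4.33 L ÷ 1000 = 20.521 g
beef extract: 3.89 g/L × 4.33 L = 16.844 g
maltose: 11.5 g/L × 4.33 L = 49.795 g

zinc sulfate heptahydrate 0.106 g; ammonium chloride 20.521 g; beef extract 16.844 g; maltose 49.795 g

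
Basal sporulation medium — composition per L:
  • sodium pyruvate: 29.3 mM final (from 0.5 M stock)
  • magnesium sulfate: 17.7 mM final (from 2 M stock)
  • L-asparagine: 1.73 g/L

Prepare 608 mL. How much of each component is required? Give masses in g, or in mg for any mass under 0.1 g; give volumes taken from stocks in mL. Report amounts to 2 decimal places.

sodium pyruvate 35.63 mL; magnesium sulfate 5.38 mL; L-asparagine 1.05 g

Scale factor relative to 1 L: 0.608.
sodium pyruvate: C1V1 = C2V2 → 29.3 mM × 608 mL ÷ 500 mM = 35.63 mL
magnesium sulfate: C1V1 = C2V2 → 17.7 mM × 608 mL ÷ 2000 mM = 5.38 mL
L-asparagine: 1.73 g/L × 0.608 L = 1.05 g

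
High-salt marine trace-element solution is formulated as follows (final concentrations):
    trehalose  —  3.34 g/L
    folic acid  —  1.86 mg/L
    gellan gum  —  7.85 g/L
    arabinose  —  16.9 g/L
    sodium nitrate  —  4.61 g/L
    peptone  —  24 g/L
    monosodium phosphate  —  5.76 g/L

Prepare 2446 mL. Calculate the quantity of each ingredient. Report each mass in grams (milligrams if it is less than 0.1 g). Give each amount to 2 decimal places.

trehalose 8.17 g; folic acid 4.55 mg; gellan gum 19.20 g; arabinose 41.34 g; sodium nitrate 11.28 g; peptone 58.70 g; monosodium phosphate 14.09 g

Scale factor relative to 1 L: 2.446.
trehalose: 3.34 g/L × 2.446 L = 8.17 g
folic acid: 1.86 mg/L × 2.446 L = 4.55 mg
gellan gum: 7.85 g/L × 2.446 L = 19.20 g
arabinose: 16.9 g/L × 2.446 L = 41.34 g
sodium nitrate: 4.61 g/L × 2.446 L = 11.28 g
peptone: 24 g/L × 2.446 L = 58.70 g
monosodium phosphate: 5.76 g/L × 2.446 L = 14.09 g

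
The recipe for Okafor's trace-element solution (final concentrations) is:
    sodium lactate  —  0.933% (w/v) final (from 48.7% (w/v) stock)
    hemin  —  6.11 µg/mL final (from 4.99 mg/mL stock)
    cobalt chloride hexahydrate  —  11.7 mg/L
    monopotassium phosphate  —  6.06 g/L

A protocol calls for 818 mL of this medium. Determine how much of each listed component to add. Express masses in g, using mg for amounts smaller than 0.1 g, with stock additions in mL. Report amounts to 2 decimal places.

sodium lactate 15.67 mL; hemin 1.00 mL; cobalt chloride hexahydrate 9.57 mg; monopotassium phosphate 4.96 g

Scale factor relative to 1 L: 0.818.
sodium lactate: C1V1 = C2V2 → 0.933% ÷ 48.7% × 818 mL = 15.67 mL
hemin: C1V1 = C2V2 → 6.11 µg/mL × 818 mL ÷ 4990 µg/mL = 1.00 mL
cobalt chloride hexahydrate: 11.7 mg/L × 0.818 L = 9.57 mg
monopotassium phosphate: 6.06 g/L × 0.818 L = 4.96 g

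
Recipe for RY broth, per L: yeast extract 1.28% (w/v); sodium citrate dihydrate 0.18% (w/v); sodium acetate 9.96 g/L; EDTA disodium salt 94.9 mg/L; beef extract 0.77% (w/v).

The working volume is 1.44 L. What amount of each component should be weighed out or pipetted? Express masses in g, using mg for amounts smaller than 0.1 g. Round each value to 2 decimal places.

Scale factor relative to 1 L: 1.44.
yeast extract: 1.28% w/v = 12.8 g/L → 12.8 × 1.44 L = 18.43 g
sodium citrate dihydrate: 0.18 g per 100 mL × 1440 mL ÷ 100 = 2.59 g
sodium acetate: 9.96 g/L × 1.44 L = 14.34 g
EDTA disodium salt: 94.9 mg/L × 1.44 L = 136.656 mg = 0.14 g
beef extract: 0.77% w/v = 7.7 g/L → 7.7 × 1.44 L = 11.09 g

yeast extract 18.43 g; sodium citrate dihydrate 2.59 g; sodium acetate 14.34 g; EDTA disodium salt 0.14 g; beef extract 11.09 g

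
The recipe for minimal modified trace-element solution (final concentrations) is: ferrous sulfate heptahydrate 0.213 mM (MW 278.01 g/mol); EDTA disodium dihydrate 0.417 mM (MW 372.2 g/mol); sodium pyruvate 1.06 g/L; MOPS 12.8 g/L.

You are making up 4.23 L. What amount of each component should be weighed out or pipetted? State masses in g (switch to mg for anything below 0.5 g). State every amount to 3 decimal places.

ferrous sulfate heptahydrate 250.484 mg; EDTA disodium dihydrate 0.657 g; sodium pyruvate 4.484 g; MOPS 54.144 g

Working volume: 4.23 L.
ferrous sulfate heptahydrate: 0.213 mmol/L × 278.01 mg/mmol × 4.23 L = 250.484 mg
EDTA disodium dihydrate: 0.417 mmol/L × 372.2 g/mol × 4.23 L ÷ 1000 = 0.657 g
sodium pyruvate: 1.06 g/L × 4.23 L = 4.484 g
MOPS: 12.8 g/L × 4.23 L = 54.144 g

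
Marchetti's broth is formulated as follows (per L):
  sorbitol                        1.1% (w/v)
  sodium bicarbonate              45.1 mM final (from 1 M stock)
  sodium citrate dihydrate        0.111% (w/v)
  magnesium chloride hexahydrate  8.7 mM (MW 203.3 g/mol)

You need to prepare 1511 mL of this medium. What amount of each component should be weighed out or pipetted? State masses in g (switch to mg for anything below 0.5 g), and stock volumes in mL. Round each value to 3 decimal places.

sorbitol 16.621 g; sodium bicarbonate 68.146 mL; sodium citrate dihydrate 1.677 g; magnesium chloride hexahydrate 2.673 g

Target volume = 1511 mL = 1.511 L.
sorbitol: 1.1% w/v = 11 g/L → 11 × 1.511 L = 16.621 g
sodium bicarbonate: dilute stock: 45.1 mM × 1511 mL ÷ 1000 mM = 68.146 mL
sodium citrate dihydrate: 0.111% w/v = 1.11 g/L → 1.11 × 1.511 L = 1.677 g
magnesium chloride hexahydrate: 8.7 mmol/L × 203.3 g/mol × 1.511 L ÷ 1000 = 2.673 g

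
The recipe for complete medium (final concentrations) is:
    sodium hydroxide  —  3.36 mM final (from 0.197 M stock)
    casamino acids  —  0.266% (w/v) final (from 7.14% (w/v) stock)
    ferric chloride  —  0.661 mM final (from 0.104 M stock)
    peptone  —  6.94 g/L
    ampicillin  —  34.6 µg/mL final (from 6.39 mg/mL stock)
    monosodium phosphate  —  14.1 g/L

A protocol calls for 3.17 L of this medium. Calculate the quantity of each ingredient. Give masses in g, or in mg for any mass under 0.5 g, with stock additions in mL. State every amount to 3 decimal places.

sodium hydroxide 54.067 mL; casamino acids 118.098 mL; ferric chloride 20.148 mL; peptone 22.000 g; ampicillin 17.165 mL; monosodium phosphate 44.697 g

Working volume: 3.17 L.
sodium hydroxide: dilute stock: 3.36 mM × 3170 mL ÷ 197 mM = 54.067 mL
casamino acids: C1V1 = C2V2 → 0.266% ÷ 7.14% × 3170 mL = 118.098 mL
ferric chloride: V = C2·V2/C1 = 0.661 mM × 3170 mL ÷ 104 mM = 20.148 mL
peptone: 6.94 g/L × 3.17 L = 22.000 g
ampicillin: dilute stock: 34.6 µg/mL × 3170 mL ÷ 6390 µg/mL = 17.165 mL
monosodium phosphate: 14.1 g/L × 3.17 L = 44.697 g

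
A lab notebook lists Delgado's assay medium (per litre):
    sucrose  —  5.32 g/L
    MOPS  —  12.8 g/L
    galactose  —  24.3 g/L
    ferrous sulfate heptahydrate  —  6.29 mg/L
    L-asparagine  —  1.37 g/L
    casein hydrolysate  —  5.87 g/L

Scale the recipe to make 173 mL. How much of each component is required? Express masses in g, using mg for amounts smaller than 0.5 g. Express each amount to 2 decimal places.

sucrose 0.92 g; MOPS 2.21 g; galactose 4.20 g; ferrous sulfate heptahydrate 1.09 mg; L-asparagine 237.01 mg; casein hydrolysate 1.02 g

Target volume = 173 mL = 0.173 L.
sucrose: 5.32 g/L × 0.173 L = 0.92 g
MOPS: 12.8 g/L × 0.173 L = 2.21 g
galactose: 24.3 g/L × 0.173 L = 4.20 g
ferrous sulfate heptahydrate: 6.29 mg/L × 0.173 L = 1.09 mg
L-asparagine: 1.37 g/L × 0.173 L = 0.23701 g = 237.01 mg
casein hydrolysate: 5.87 g/L × 0.173 L = 1.02 g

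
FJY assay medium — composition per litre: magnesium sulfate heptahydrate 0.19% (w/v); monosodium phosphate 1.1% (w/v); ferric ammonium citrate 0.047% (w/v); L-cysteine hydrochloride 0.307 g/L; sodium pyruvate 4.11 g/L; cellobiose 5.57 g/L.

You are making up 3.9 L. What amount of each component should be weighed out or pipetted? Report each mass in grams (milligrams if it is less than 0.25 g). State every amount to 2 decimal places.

Working volume: 3.9 L.
magnesium sulfate heptahydrate: 0.19% w/v = 1.9 g/L → 1.9 × 3.9 L = 7.41 g
monosodium phosphate: 1.1 g per 100 mL × 3900 mL ÷ 100 = 42.90 g
ferric ammonium citrate: 0.047 g per 100 mL × 3900 mL ÷ 100 = 1.83 g
L-cysteine hydrochloride: 0.307 g/L × 3.9 L = 1.20 g
sodium pyruvate: 4.11 g/L × 3.9 L = 16.03 g
cellobiose: 5.57 g/L × 3.9 L = 21.72 g

magnesium sulfate heptahydrate 7.41 g; monosodium phosphate 42.90 g; ferric ammonium citrate 1.83 g; L-cysteine hydrochloride 1.20 g; sodium pyruvate 16.03 g; cellobiose 21.72 g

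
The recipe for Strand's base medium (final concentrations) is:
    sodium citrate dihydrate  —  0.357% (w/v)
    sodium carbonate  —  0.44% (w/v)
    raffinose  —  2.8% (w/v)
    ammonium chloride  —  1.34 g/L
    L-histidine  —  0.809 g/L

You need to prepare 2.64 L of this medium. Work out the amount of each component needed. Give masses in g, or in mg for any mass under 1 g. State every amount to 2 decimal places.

sodium citrate dihydrate 9.42 g; sodium carbonate 11.62 g; raffinose 73.92 g; ammonium chloride 3.54 g; L-histidine 2.14 g

Working volume: 2.64 L.
sodium citrate dihydrate: 0.357 g per 100 mL × 2640 mL ÷ 100 = 9.42 g
sodium carbonate: 0.44 g per 100 mL × 2640 mL ÷ 100 = 11.62 g
raffinose: 2.8 g per 100 mL × 2640 mL ÷ 100 = 73.92 g
ammonium chloride: 1.34 g/L × 2.64 L = 3.54 g
L-histidine: 0.809 g/L × 2.64 L = 2.14 g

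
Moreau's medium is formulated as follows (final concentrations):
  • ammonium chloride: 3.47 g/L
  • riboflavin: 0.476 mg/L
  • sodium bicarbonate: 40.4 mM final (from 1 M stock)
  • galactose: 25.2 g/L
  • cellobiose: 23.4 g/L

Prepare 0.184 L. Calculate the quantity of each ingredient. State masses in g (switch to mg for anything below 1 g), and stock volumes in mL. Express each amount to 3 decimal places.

Scale factor relative to 1 L: 0.184.
ammonium chloride: 3.47 g/L × 0.184 L = 0.63848 g = 638.480 mg
riboflavin: 0.476 mg/L × 0.184 L = 0.088 mg
sodium bicarbonate: dilute stock: 40.4 mM × 184 mL ÷ 1000 mM = 7.434 mL
galactose: 25.2 g/L × 0.184 L = 4.637 g
cellobiose: 23.4 g/L × 0.184 L = 4.306 g

ammonium chloride 638.480 mg; riboflavin 0.088 mg; sodium bicarbonate 7.434 mL; galactose 4.637 g; cellobiose 4.306 g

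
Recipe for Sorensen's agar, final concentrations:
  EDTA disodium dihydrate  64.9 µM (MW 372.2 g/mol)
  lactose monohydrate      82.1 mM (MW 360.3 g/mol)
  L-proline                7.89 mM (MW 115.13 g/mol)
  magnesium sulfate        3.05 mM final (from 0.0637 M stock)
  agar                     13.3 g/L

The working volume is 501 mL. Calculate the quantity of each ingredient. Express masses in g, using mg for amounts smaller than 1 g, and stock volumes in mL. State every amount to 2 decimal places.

Scale factor relative to 1 L: 0.501.
EDTA disodium dihydrate: 64.9 µmol/L × 372.2 g/mol × 0.501 L ÷ 1000 = 12.10 mg
lactose monohydrate: 82.1 mmol/L × 360.3 g/mol × 0.501 L ÷ 1000 = 14.82 g
L-proline: 7.89 mmol/L × 115.13 mg/mmol × 0.501 L = 455.10 mg
magnesium sulfate: V = C2·V2/C1 = 3.05 mM × 501 mL ÷ 63.7 mM = 23.99 mL
agar: 13.3 g/L × 0.501 L = 6.66 g

EDTA disodium dihydrate 12.10 mg; lactose monohydrate 14.82 g; L-proline 455.10 mg; magnesium sulfate 23.99 mL; agar 6.66 g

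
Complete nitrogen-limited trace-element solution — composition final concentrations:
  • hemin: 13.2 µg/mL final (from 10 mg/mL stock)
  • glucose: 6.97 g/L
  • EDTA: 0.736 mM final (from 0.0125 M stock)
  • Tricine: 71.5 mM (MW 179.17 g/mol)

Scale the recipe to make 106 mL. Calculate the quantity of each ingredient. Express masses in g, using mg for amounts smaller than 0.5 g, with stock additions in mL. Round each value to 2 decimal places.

Working volume: 106 mL = 0.106 L.
hemin: dilute stock: 13.2 µg/mL × 106 mL ÷ 10000 µg/mL = 0.14 mL
glucose: 6.97 g/L × 0.106 L = 0.74 g
EDTA: C1V1 = C2V2 → 0.736 mM × 106 mL ÷ 12.5 mM = 6.24 mL
Tricine: 71.5 mmol/L × 179.17 g/mol × 0.106 L ÷ 1000 = 1.36 g

hemin 0.14 mL; glucose 0.74 g; EDTA 6.24 mL; Tricine 1.36 g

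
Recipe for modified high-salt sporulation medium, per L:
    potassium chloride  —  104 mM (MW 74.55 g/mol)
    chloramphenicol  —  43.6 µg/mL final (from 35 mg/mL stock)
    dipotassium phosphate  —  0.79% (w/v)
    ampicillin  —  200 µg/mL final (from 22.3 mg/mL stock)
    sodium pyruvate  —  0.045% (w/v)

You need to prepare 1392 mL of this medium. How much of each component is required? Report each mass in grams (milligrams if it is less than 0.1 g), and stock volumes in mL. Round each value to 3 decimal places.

potassium chloride 10.792 g; chloramphenicol 1.734 mL; dipotassium phosphate 10.997 g; ampicillin 12.484 mL; sodium pyruvate 0.626 g

Target volume = 1392 mL = 1.392 L.
potassium chloride: 104 mmol/L × 74.55 g/mol × 1.392 L ÷ 1000 = 10.792 g
chloramphenicol: V = C2·V2/C1 = 43.6 µg/mL × 1392 mL ÷ 35000 µg/mL = 1.734 mL
dipotassium phosphate: 0.79% w/v = 7.9 g/L → 7.9 × 1.392 L = 10.997 g
ampicillin: dilute stock: 200 µg/mL × 1392 mL ÷ 22300 µg/mL = 12.484 mL
sodium pyruvate: 0.045% w/v = 0.45 g/L → 0.45 × 1.392 L = 0.626 g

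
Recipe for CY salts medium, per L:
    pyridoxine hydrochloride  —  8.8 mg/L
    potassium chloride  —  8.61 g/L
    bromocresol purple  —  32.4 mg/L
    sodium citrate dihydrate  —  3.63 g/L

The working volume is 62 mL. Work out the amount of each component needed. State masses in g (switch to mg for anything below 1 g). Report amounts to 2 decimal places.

Target volume = 62 mL = 0.062 L.
pyridoxine hydrochloride: 8.8 mg/L × 0.062 L = 0.55 mg
potassium chloride: 8.61 g/L × 0.062 L = 0.53382 g = 533.82 mg
bromocresol purple: 32.4 mg/L × 0.062 L = 2.01 mg
sodium citrate dihydrate: 3.63 g/L × 0.062 L = 0.22506 g = 225.06 mg

pyridoxine hydrochloride 0.55 mg; potassium chloride 533.82 mg; bromocresol purple 2.01 mg; sodium citrate dihydrate 225.06 mg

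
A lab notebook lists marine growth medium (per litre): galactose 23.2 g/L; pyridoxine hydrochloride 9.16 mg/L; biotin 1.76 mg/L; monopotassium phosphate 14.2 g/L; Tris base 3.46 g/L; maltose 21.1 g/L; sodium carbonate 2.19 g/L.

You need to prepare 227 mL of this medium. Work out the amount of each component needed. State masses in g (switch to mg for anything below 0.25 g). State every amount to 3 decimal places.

Target volume = 227 mL = 0.227 L.
galactose: 23.2 g/L × 0.227 L = 5.266 g
pyridoxine hydrochloride: 9.16 mg/L × 0.227 L = 2.079 mg
biotin: 1.76 mg/L × 0.227 L = 0.400 mg
monopotassium phosphate: 14.2 g/L × 0.227 L = 3.223 g
Tris base: 3.46 g/L × 0.227 L = 0.785 g
maltose: 21.1 g/L × 0.227 L = 4.790 g
sodium carbonate: 2.19 g/L × 0.227 L = 0.497 g

galactose 5.266 g; pyridoxine hydrochloride 2.079 mg; biotin 0.400 mg; monopotassium phosphate 3.223 g; Tris base 0.785 g; maltose 4.790 g; sodium carbonate 0.497 g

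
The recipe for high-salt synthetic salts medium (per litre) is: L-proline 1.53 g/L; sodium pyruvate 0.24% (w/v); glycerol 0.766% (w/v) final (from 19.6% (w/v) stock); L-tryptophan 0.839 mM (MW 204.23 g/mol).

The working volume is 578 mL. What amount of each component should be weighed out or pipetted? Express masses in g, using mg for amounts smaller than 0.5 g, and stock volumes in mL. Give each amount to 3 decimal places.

Working volume: 578 mL = 0.578 L.
L-proline: 1.53 g/L × 0.578 L = 0.884 g
sodium pyruvate: 0.24% w/v = 2.4 g/L → 2.4 × 0.578 L = 1.387 g
glycerol: dilute stock: 0.766% ÷ 19.6% × 578 mL = 22.589 mL
L-tryptophan: 0.839 mmol/L × 204.23 mg/mmol × 0.578 L = 99.040 mg

L-proline 0.884 g; sodium pyruvate 1.387 g; glycerol 22.589 mL; L-tryptophan 99.040 mg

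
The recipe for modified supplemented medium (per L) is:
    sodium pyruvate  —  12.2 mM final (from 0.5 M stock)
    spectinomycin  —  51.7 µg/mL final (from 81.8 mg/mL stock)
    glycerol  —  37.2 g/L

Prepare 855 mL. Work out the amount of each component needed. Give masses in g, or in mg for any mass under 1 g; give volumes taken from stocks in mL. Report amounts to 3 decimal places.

sodium pyruvate 20.862 mL; spectinomycin 0.540 mL; glycerol 31.806 g

Scale factor relative to 1 L: 0.855.
sodium pyruvate: C1V1 = C2V2 → 12.2 mM × 855 mL ÷ 500 mM = 20.862 mL
spectinomycin: dilute stock: 51.7 µg/mL × 855 mL ÷ 81800 µg/mL = 0.540 mL
glycerol: 37.2 g/L × 0.855 L = 31.806 g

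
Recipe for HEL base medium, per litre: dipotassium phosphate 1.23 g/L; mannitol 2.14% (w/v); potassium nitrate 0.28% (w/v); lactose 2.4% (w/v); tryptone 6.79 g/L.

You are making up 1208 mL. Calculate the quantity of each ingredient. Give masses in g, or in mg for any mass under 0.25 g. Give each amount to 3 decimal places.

Scale factor relative to 1 L: 1.208.
dipotassium phosphate: 1.23 g/L × 1.208 L = 1.486 g
mannitol: 2.14 g per 100 mL × 1208 mL ÷ 100 = 25.851 g
potassium nitrate: 0.28 g per 100 mL × 1208 mL ÷ 100 = 3.382 g
lactose: 2.4 g per 100 mL × 1208 mL ÷ 100 = 28.992 g
tryptone: 6.79 g/L × 1.208 L = 8.202 g

dipotassium phosphate 1.486 g; mannitol 25.851 g; potassium nitrate 3.382 g; lactose 28.992 g; tryptone 8.202 g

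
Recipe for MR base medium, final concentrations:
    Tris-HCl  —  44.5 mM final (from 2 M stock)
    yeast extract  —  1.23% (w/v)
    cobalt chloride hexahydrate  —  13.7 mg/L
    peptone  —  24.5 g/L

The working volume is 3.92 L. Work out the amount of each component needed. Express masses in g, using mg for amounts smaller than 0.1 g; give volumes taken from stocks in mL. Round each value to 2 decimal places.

Tris-HCl 87.22 mL; yeast extract 48.22 g; cobalt chloride hexahydrate 53.70 mg; peptone 96.04 g

Scale factor relative to 1 L: 3.92.
Tris-HCl: V = C2·V2/C1 = 44.5 mM × 3920 mL ÷ 2000 mM = 87.22 mL
yeast extract: 1.23% w/v = 12.3 g/L → 12.3 × 3.92 L = 48.22 g
cobalt chloride hexahydrate: 13.7 mg/L × 3.92 L = 53.70 mg
peptone: 24.5 g/L × 3.92 L = 96.04 g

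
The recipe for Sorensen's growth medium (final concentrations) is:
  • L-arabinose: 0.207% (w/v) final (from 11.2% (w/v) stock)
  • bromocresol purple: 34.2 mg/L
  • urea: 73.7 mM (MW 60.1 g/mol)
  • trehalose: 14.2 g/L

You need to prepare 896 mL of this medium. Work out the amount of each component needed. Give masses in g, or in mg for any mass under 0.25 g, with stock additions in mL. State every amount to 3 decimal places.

Working volume: 896 mL = 0.896 L.
L-arabinose: V = C2·V2/C1 = 0.207% ÷ 11.2% × 896 mL = 16.560 mL
bromocresol purple: 34.2 mg/L × 0.896 L = 30.643 mg
urea: 73.7 mmol/L × 60.1 g/mol × 0.896 L ÷ 1000 = 3.969 g
trehalose: 14.2 g/L × 0.896 L = 12.723 g

L-arabinose 16.560 mL; bromocresol purple 30.643 mg; urea 3.969 g; trehalose 12.723 g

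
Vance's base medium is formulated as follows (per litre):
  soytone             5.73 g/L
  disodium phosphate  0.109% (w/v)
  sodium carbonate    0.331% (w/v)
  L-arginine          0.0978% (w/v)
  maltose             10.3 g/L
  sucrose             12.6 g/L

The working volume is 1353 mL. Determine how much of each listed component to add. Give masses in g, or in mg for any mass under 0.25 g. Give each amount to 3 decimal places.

soytone 7.753 g; disodium phosphate 1.475 g; sodium carbonate 4.478 g; L-arginine 1.323 g; maltose 13.936 g; sucrose 17.048 g

Target volume = 1353 mL = 1.353 L.
soytone: 5.73 g/L × 1.353 L = 7.753 g
disodium phosphate: 0.109 g per 100 mL × 1353 mL ÷ 100 = 1.475 g
sodium carbonate: 0.331% w/v = 3.31 g/L → 3.31 × 1.353 L = 4.478 g
L-arginine: 0.0978% w/v = 0.978 g/L → 0.978 × 1.353 L = 1.323 g
maltose: 10.3 g/L × 1.353 L = 13.936 g
sucrose: 12.6 g/L × 1.353 L = 17.048 g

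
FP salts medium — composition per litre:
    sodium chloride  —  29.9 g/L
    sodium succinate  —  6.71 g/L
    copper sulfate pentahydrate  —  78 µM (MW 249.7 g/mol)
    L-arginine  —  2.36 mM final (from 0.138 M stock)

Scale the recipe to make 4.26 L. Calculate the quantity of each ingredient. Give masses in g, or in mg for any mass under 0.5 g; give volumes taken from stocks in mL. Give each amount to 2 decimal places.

Scale factor relative to 1 L: 4.26.
sodium chloride: 29.9 g/L × 4.26 L = 127.37 g
sodium succinate: 6.71 g/L × 4.26 L = 28.58 g
copper sulfate pentahydrate: 78 µmol/L × 249.7 g/mol × 4.26 L ÷ 1000 = 82.97 mg
L-arginine: C1V1 = C2V2 → 2.36 mM × 4260 mL ÷ 138 mM = 72.85 mL

sodium chloride 127.37 g; sodium succinate 28.58 g; copper sulfate pentahydrate 82.97 mg; L-arginine 72.85 mL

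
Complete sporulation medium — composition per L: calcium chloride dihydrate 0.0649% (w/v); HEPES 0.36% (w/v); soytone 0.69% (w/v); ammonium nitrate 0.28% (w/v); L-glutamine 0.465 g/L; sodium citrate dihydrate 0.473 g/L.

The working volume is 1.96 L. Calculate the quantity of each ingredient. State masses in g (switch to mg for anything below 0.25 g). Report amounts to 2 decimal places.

Scale factor relative to 1 L: 1.96.
calcium chloride dihydrate: 0.0649 g per 100 mL × 1960 mL ÷ 100 = 1.27 g
HEPES: 0.36% w/v = 3.6 g/L → 3.6 × 1.96 L = 7.06 g
soytone: 0.69 g per 100 mL × 1960 mL ÷ 100 = 13.52 g
ammonium nitrate: 0.28% w/v = 2.8 g/L → 2.8 × 1.96 L = 5.49 g
L-glutamine: 0.465 g/L × 1.96 L = 0.91 g
sodium citrate dihydrate: 0.473 g/L × 1.96 L = 0.93 g

calcium chloride dihydrate 1.27 g; HEPES 7.06 g; soytone 13.52 g; ammonium nitrate 5.49 g; L-glutamine 0.91 g; sodium citrate dihydrate 0.93 g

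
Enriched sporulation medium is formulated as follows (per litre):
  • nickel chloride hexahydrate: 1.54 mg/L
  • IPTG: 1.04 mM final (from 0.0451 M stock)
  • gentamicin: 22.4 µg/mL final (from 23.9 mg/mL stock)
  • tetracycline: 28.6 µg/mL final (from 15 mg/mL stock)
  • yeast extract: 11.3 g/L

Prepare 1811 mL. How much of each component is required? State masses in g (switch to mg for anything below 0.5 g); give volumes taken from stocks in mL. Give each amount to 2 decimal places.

Target volume = 1811 mL = 1.811 L.
nickel chloride hexahydrate: 1.54 mg/L × 1.811 L = 2.79 mg
IPTG: V = C2·V2/C1 = 1.04 mM × 1811 mL ÷ 45.1 mM = 41.76 mL
gentamicin: dilute stock: 22.4 µg/mL × 1811 mL ÷ 23900 µg/mL = 1.70 mL
tetracycline: V = C2·V2/C1 = 28.6 µg/mL × 1811 mL ÷ 15000 µg/mL = 3.45 mL
yeast extract: 11.3 g/L × 1.811 L = 20.46 g

nickel chloride hexahydrate 2.79 mg; IPTG 41.76 mL; gentamicin 1.70 mL; tetracycline 3.45 mL; yeast extract 20.46 g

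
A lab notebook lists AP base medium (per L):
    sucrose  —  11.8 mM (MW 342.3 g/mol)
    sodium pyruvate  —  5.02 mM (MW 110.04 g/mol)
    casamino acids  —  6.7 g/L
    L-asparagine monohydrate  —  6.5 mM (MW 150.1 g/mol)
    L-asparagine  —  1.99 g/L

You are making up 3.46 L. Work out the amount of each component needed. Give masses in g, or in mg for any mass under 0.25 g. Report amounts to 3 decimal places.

Scale factor relative to 1 L: 3.46.
sucrose: 11.8 mmol/L × 342.3 g/mol × 3.46 L ÷ 1000 = 13.975 g
sodium pyruvate: 5.02 mmol/L × 110.04 g/mol × 3.46 L ÷ 1000 = 1.911 g
casamino acids: 6.7 g/L × 3.46 L = 23.182 g
L-asparagine monohydrate: 6.5 mmol/L × 150.1 g/mol × 3.46 L ÷ 1000 = 3.376 g
L-asparagine: 1.99 g/L × 3.46 L = 6.885 g

sucrose 13.975 g; sodium pyruvate 1.911 g; casamino acids 23.182 g; L-asparagine monohydrate 3.376 g; L-asparagine 6.885 g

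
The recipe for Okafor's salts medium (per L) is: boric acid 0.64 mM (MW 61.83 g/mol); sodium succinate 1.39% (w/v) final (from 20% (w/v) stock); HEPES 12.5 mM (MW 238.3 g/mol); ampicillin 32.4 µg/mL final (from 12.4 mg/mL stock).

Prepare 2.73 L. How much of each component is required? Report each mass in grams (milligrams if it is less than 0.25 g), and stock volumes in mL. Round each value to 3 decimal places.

boric acid 108.029 mg; sodium succinate 189.735 mL; HEPES 8.132 g; ampicillin 7.133 mL

Scale factor relative to 1 L: 2.73.
boric acid: 0.64 mmol/L × 61.83 mg/mmol × 2.73 L = 108.029 mg
sodium succinate: dilute stock: 1.39% ÷ 20% × 2730 mL = 189.735 mL
HEPES: 12.5 mmol/L × 238.3 g/mol × 2.73 L ÷ 1000 = 8.132 g
ampicillin: dilute stock: 32.4 µg/mL × 2730 mL ÷ 12400 µg/mL = 7.133 mL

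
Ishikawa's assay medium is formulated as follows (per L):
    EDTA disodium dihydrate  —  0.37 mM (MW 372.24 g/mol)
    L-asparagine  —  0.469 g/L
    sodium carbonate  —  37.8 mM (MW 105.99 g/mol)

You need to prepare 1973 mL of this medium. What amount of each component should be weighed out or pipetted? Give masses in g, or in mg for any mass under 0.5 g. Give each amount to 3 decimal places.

EDTA disodium dihydrate 271.739 mg; L-asparagine 0.925 g; sodium carbonate 7.905 g

Scale factor relative to 1 L: 1.973.
EDTA disodium dihydrate: 0.37 mmol/L × 372.24 mg/mmol × 1.973 L = 271.739 mg
L-asparagine: 0.469 g/L × 1.973 L = 0.925 g
sodium carbonate: 37.8 mmol/L × 105.99 g/mol × 1.973 L ÷ 1000 = 7.905 g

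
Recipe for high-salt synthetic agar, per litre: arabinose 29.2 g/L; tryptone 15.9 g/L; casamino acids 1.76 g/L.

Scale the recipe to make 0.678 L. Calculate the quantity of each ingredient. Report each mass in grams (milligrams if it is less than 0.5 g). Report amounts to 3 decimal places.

arabinose 19.798 g; tryptone 10.780 g; casamino acids 1.193 g

Working volume: 0.678 L.
arabinose: 29.2 g/L × 0.678 L = 19.798 g
tryptone: 15.9 g/L × 0.678 L = 10.780 g
casamino acids: 1.76 g/L × 0.678 L = 1.193 g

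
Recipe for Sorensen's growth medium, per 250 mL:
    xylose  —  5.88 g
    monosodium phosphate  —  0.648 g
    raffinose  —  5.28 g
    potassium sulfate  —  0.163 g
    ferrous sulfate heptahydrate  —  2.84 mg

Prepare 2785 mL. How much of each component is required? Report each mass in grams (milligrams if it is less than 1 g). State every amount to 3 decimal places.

xylose 65.503 g; monosodium phosphate 7.219 g; raffinose 58.819 g; potassium sulfate 1.816 g; ferrous sulfate heptahydrate 31.638 mg

Scale factor = 2785 mL / 250 mL = 11.14.
xylose: 5.88 g × (2785 mL / 250 mL) = 65.503 g
monosodium phosphate: 0.648 g × (2785 mL / 250 mL) = 7.219 g
raffinose: 5.28 g × (2785 mL / 250 mL) = 58.819 g
potassium sulfate: 0.163 g × (2785 mL / 250 mL) = 1.816 g
ferrous sulfate heptahydrate: 2.84 mg × (2785 mL / 250 mL) = 31.638 mg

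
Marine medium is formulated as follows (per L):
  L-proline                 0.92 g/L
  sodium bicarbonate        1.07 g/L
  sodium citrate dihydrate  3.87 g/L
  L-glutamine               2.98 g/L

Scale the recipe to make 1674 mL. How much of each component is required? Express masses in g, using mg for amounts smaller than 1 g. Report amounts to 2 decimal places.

Scale factor relative to 1 L: 1.674.
L-proline: 0.92 g/L × 1.674 L = 1.54 g
sodium bicarbonate: 1.07 g/L × 1.674 L = 1.79 g
sodium citrate dihydrate: 3.87 g/L × 1.674 L = 6.48 g
L-glutamine: 2.98 g/L × 1.674 L = 4.99 g

L-proline 1.54 g; sodium bicarbonate 1.79 g; sodium citrate dihydrate 6.48 g; L-glutamine 4.99 g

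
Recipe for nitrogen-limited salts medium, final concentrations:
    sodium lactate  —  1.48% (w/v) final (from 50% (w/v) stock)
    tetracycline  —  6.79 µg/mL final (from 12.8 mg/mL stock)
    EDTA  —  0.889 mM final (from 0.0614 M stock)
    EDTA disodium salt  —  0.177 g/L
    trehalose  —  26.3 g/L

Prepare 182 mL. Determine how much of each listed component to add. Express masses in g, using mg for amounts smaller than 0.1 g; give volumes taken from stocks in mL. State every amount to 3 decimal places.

sodium lactate 5.387 mL; tetracycline 0.097 mL; EDTA 2.635 mL; EDTA disodium salt 32.214 mg; trehalose 4.787 g

Target volume = 182 mL = 0.182 L.
sodium lactate: dilute stock: 1.48% ÷ 50% × 182 mL = 5.387 mL
tetracycline: V = C2·V2/C1 = 6.79 µg/mL × 182 mL ÷ 12800 µg/mL = 0.097 mL
EDTA: V = C2·V2/C1 = 0.889 mM × 182 mL ÷ 61.4 mM = 2.635 mL
EDTA disodium salt: 0.177 g/L × 0.182 L = 0.032214 g = 32.214 mg
trehalose: 26.3 g/L × 0.182 L = 4.787 g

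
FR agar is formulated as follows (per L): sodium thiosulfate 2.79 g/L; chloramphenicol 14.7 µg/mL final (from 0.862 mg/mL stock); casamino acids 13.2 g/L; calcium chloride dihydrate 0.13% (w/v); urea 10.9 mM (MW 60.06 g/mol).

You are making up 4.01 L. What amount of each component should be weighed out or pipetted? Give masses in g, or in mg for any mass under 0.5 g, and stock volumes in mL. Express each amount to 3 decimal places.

sodium thiosulfate 11.188 g; chloramphenicol 68.384 mL; casamino acids 52.932 g; calcium chloride dihydrate 5.213 g; urea 2.625 g

Scale factor relative to 1 L: 4.01.
sodium thiosulfate: 2.79 g/L × 4.01 L = 11.188 g
chloramphenicol: dilute stock: 14.7 µg/mL × 4010 mL ÷ 862 µg/mL = 68.384 mL
casamino acids: 13.2 g/L × 4.01 L = 52.932 g
calcium chloride dihydrate: 0.13% w/v = 1.3 g/L → 1.3 × 4.01 L = 5.213 g
urea: 10.9 mmol/L × 60.06 g/mol × 4.01 L ÷ 1000 = 2.625 g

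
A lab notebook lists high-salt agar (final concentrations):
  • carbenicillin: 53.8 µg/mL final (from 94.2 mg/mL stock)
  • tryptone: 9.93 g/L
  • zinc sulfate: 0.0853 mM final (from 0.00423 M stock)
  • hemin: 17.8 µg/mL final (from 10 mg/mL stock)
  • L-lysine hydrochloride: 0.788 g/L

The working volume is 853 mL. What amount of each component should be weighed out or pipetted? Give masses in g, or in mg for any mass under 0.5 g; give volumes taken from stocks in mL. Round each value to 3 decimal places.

Target volume = 853 mL = 0.853 L.
carbenicillin: C1V1 = C2V2 → 53.8 µg/mL × 853 mL ÷ 94200 µg/mL = 0.487 mL
tryptone: 9.93 g/L × 0.853 L = 8.470 g
zinc sulfate: dilute stock: 0.0853 mM × 853 mL ÷ 4.23 mM = 17.201 mL
hemin: V = C2·V2/C1 = 17.8 µg/mL × 853 mL ÷ 10000 µg/mL = 1.518 mL
L-lysine hydrochloride: 0.788 g/L × 0.853 L = 0.672 g

carbenicillin 0.487 mL; tryptone 8.470 g; zinc sulfate 17.201 mL; hemin 1.518 mL; L-lysine hydrochloride 0.672 g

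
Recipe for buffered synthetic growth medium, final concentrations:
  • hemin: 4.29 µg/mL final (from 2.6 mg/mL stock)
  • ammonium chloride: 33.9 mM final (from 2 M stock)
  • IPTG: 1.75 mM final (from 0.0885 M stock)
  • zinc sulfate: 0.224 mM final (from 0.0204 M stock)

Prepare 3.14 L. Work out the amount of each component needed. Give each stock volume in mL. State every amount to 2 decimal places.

hemin 5.18 mL; ammonium chloride 53.22 mL; IPTG 62.09 mL; zinc sulfate 34.48 mL

Working volume: 3.14 L.
hemin: V = C2·V2/C1 = 4.29 µg/mL × 3140 mL ÷ 2600 µg/mL = 5.18 mL
ammonium chloride: V = C2·V2/C1 = 33.9 mM × 3140 mL ÷ 2000 mM = 53.22 mL
IPTG: C1V1 = C2V2 → 1.75 mM × 3140 mL ÷ 88.5 mM = 62.09 mL
zinc sulfate: V = C2·V2/C1 = 0.224 mM × 3140 mL ÷ 20.4 mM = 34.48 mL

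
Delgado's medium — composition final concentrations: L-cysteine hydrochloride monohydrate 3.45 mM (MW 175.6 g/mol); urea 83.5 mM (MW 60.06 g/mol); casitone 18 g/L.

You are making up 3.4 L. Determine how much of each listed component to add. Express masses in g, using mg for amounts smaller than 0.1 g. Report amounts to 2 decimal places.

L-cysteine hydrochloride monohydrate 2.06 g; urea 17.05 g; casitone 61.20 g

Scale factor relative to 1 L: 3.4.
L-cysteine hydrochloride monohydrate: 3.45 mmol/L × 175.6 g/mol × 3.4 L ÷ 1000 = 2.06 g
urea: 83.5 mmol/L × 60.06 g/mol × 3.4 L ÷ 1000 = 17.05 g
casitone: 18 g/L × 3.4 L = 61.20 g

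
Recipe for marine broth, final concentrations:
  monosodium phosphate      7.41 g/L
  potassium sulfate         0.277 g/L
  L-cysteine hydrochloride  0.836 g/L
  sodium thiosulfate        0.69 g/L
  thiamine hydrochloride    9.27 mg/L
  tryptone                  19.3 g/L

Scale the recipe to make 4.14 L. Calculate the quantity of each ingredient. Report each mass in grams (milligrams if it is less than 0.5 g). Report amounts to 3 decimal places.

monosodium phosphate 30.677 g; potassium sulfate 1.147 g; L-cysteine hydrochloride 3.461 g; sodium thiosulfate 2.857 g; thiamine hydrochloride 38.378 mg; tryptone 79.902 g

Scale factor relative to 1 L: 4.14.
monosodium phosphate: 7.41 g/L × 4.14 L = 30.677 g
potassium sulfate: 0.277 g/L × 4.14 L = 1.147 g
L-cysteine hydrochloride: 0.836 g/L × 4.14 L = 3.461 g
sodium thiosulfate: 0.69 g/L × 4.14 L = 2.857 g
thiamine hydrochloride: 9.27 mg/L × 4.14 L = 38.378 mg
tryptone: 19.3 g/L × 4.14 L = 79.902 g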